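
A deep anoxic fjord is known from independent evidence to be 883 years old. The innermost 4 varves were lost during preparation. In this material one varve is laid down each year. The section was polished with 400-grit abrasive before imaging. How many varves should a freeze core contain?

At one varve per year, 883 years correspond to 883 varves.
Subtracting the 4 varves not captured gives 883 − 4 = 879 varves in the record.

879 varves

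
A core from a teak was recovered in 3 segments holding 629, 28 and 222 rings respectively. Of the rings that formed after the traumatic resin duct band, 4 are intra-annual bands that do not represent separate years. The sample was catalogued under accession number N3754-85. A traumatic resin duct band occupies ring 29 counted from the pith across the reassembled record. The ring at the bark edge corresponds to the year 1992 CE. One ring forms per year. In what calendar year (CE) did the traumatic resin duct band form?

1146 CE

Total rings = 629 + 28 + 222 = 879.
The traumatic resin duct band sits at ring 29 from the pith, so 879 − 29 = 850 rings formed after it.
Excluding 4 false rings: 850 − 4 = 846.
1992 − 846 = 1146 CE.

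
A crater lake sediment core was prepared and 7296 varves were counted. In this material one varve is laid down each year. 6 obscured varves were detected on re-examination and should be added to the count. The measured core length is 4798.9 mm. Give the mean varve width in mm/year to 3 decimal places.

0.657 mm/year

Adjusted count: 7296 + 6 = 7302 varves.
Mean rate = 4798.9 mm / 7302 years ≈ 0.657 mm/year.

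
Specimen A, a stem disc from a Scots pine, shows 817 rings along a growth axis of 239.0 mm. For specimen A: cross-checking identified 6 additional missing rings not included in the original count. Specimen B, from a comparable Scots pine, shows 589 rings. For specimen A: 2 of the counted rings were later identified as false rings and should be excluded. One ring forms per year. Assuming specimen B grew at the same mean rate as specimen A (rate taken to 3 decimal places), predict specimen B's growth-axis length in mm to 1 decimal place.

Specimen A: adjusted count: 817 − 2 + 6 = 821 rings.
A: 239.0 mm over 821 years gives 239.0 / 821 ≈ 0.291 mm per year.
Length of B = 0.291 × 589 = 171.4 mm.

171.4 mm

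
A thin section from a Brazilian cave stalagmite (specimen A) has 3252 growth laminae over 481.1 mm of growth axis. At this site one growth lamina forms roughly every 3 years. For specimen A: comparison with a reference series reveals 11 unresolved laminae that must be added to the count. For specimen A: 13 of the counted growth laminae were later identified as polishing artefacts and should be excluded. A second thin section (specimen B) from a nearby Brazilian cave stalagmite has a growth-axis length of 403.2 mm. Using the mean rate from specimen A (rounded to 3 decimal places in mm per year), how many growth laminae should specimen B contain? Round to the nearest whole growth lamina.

Specimen A: after corrections the count is 3252 − 13 + 11 = 3250 growth laminae.
Specimen A: at 3 years per growth lamina, 3250 × 3 = 9750 years.
A: Extension rate ≈ 481.1 / 9750 = 0.049 mm per year.
B spans 403.2 / 0.049 = 8228.57 years; at 3 years per growth lamina that is 8228.57 / 3 ≈ 2743 growth laminae.

2743 growth laminae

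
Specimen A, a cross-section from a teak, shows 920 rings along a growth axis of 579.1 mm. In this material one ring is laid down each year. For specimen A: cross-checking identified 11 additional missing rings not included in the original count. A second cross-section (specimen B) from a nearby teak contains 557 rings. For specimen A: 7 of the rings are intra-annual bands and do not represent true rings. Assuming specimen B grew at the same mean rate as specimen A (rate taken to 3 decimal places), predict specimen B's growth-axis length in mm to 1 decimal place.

349.2 mm

Specimen A: after corrections the count is 920 − 7 + 11 = 924 rings.
A: Extension rate ≈ 579.1 / 924 = 0.627 mm per year.
B's length ≈ 0.627 × 557 = 349.2 mm.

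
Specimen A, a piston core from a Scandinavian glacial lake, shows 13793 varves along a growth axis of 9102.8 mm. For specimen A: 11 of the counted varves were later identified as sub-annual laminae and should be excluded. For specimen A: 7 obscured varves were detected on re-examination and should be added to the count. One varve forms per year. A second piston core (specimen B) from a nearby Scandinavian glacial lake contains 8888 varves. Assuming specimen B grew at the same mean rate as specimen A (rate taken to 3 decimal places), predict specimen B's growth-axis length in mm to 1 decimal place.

5866.1 mm

Specimen A: adjusted count: 13793 − 11 + 7 = 13789 varves.
A: Mean rate = 9102.8 mm / 13789 years ≈ 0.660 mm/yr.
For B, 0.660 mm/year × 8888 years = 5866.1 mm.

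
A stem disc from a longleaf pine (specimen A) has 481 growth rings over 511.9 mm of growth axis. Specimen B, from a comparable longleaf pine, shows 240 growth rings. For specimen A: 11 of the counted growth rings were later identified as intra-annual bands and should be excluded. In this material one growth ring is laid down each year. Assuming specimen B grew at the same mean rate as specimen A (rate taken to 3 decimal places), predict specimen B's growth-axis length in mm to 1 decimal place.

261.4 mm

Specimen A: adjusted count: 481 − 11 = 470 growth rings.
A: Extension rate ≈ 511.9 / 470 = 1.089 mm/yr.
B's length ≈ 1.089 × 240 = 261.4 mm.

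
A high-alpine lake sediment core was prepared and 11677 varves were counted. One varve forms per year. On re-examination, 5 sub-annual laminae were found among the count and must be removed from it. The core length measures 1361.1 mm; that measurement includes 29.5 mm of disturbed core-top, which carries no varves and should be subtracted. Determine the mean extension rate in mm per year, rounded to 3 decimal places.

After corrections the count is 11677 − 5 = 11672 varves.
The growth record spans 1361.1 − 29.5 = 1331.6 mm.
1331.6 mm over 11672 years gives 1331.6 / 11672 ≈ 0.114 mm per year.

0.114 mm per year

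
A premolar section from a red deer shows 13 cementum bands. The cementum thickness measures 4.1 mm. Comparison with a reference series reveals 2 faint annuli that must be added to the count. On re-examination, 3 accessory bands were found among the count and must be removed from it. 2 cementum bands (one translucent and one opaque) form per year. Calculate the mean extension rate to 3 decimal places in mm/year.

Adjusted count: 13 − 3 + 2 = 12 cementum bands.
With 2 cementum bands per year, 12 / 2 = 6 years.
Extension rate ≈ 4.1 / 6 = 0.683 mm/year.

0.683 mm/year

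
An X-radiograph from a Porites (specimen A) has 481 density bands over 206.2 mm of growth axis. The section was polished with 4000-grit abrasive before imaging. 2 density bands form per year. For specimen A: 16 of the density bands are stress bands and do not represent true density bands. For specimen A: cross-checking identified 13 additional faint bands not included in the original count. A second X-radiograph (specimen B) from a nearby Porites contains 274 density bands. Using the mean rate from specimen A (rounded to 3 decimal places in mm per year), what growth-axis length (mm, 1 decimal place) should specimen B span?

118.2 mm

Specimen A: after corrections the count is 481 − 16 + 13 = 478 density bands.
Specimen A: with 2 density bands per year, 478 / 2 = 239 years.
A: Mean rate = 206.2 mm / 239 years ≈ 0.863 mm/year.
Specimen B: with 2 density bands per year, 274 / 2 = 137 years. Length of B = 0.863 × 137 = 118.2 mm.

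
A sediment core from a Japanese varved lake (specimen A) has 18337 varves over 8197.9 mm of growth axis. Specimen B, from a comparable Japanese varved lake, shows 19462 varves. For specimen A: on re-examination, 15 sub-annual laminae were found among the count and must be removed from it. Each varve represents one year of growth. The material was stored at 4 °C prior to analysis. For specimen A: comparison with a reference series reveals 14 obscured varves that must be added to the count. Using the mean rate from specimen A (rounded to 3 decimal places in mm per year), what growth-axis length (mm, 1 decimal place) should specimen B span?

Specimen A: after corrections the count is 18337 − 15 + 14 = 18336 varves.
A: 8197.9 mm over 18336 years gives 8197.9 / 18336 ≈ 0.447 mm/yr.
B's length ≈ 0.447 × 19462 = 8699.5 mm.

8699.5 mm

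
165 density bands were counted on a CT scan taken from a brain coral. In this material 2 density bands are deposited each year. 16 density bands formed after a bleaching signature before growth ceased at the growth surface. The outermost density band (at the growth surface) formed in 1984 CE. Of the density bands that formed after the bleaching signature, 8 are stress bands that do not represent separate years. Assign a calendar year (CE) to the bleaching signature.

1980 CE

16 density bands formed after the bleaching signature.
Removing the 8 false density bands leaves 16 − 8 = 8 true density bands beyond the bleaching signature.
Dividing by 2 density bands per year: 8 / 2 = 4 years.
1984 − 4 = 1980 CE.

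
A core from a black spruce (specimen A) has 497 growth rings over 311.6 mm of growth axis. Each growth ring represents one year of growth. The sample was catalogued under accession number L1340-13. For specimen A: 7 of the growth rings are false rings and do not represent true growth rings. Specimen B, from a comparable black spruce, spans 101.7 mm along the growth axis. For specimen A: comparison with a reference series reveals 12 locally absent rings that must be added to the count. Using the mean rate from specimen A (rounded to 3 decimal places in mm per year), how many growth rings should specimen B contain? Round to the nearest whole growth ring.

Specimen A: true growth ring count = 497 − 7 + 12 = 502.
A: Extension rate ≈ 311.6 / 502 = 0.621 mm/year.
Specimen B: 101.7 mm / 0.621 mm per year = 163.77 years ≈ 164 growth rings.

164 growth rings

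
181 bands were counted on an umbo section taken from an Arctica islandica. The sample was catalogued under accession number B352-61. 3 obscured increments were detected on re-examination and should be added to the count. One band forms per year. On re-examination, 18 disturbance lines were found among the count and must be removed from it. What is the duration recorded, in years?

166 years

Correcting the raw count gives 181 − 18 + 3 = 166 true bands.
At one band per year, that is 166 years.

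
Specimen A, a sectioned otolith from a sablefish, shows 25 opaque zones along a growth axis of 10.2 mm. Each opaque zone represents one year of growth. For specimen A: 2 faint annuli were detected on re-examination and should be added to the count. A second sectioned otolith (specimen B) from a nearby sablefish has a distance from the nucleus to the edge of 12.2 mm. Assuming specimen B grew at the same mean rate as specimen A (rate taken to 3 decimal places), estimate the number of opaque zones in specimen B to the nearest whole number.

Specimen A: correcting the raw count gives 25 + 2 = 27 true opaque zones.
A: 10.2 mm over 27 years gives 10.2 / 27 ≈ 0.378 mm/year.
Specimen B: 12.2 mm / 0.378 mm per year = 32.28 years ≈ 32 opaque zones.

32 opaque zones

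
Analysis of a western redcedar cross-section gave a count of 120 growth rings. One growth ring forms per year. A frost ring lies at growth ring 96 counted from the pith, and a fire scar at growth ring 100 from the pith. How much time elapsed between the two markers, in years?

4 years

Separation: 100 − 96 = 4 growth rings.
One growth ring per year makes the interval 4 years.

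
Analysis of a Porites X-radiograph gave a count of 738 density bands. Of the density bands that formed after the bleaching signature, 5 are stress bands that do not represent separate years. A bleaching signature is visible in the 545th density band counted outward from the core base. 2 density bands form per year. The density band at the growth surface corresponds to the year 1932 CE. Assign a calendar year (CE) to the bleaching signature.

1838 CE

Between density band 545 and the growth surface there are 738 − 545 = 193 density bands.
Removing the 5 false density bands leaves 193 − 5 = 188 true density bands beyond the bleaching signature.
With 2 density bands per year, 188 / 2 = 94 years.
1932 − 94 = 1838 CE.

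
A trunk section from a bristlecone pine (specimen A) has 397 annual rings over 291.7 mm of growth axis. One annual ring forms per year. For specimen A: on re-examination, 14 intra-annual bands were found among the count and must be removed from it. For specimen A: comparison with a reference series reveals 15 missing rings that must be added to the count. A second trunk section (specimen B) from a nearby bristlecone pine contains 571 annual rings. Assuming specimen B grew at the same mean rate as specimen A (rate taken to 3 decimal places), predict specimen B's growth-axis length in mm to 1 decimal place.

Specimen A: after corrections the count is 397 − 14 + 15 = 398 annual rings.
A: Mean rate = 291.7 mm / 398 years ≈ 0.733 mm/yr.
Length of B = 0.733 × 571 = 418.5 mm.

418.5 mm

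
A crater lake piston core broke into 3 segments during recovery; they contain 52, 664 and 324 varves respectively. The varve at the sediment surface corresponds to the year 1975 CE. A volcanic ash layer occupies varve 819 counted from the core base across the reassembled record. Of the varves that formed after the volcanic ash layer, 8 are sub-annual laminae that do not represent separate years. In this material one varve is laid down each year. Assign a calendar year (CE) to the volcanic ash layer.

1762 CE

Total varves = 52 + 664 + 324 = 1040.
1040 − 819 = 221 varves lie beyond the volcanic ash layer toward the sediment surface.
Excluding 8 false varves: 221 − 8 = 213.
1975 − 213 = 1762 CE.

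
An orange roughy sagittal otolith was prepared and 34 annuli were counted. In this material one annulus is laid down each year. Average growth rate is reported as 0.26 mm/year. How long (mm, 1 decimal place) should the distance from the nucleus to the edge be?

8.8 mm

34 years of growth are recorded.
Length ≈ 0.26 × 34 = 8.8 mm.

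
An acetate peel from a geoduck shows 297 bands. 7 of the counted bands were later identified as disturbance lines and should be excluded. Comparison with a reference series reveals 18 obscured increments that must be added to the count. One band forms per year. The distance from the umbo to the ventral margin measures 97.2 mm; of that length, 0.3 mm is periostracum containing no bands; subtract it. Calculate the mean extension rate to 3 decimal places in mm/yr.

0.315 mm/yr

After corrections the count is 297 − 7 + 18 = 308 bands.
Net length = 97.2 − 0.3 = 96.9 mm.
96.9 mm over 308 years gives 96.9 / 308 ≈ 0.315 mm/yr.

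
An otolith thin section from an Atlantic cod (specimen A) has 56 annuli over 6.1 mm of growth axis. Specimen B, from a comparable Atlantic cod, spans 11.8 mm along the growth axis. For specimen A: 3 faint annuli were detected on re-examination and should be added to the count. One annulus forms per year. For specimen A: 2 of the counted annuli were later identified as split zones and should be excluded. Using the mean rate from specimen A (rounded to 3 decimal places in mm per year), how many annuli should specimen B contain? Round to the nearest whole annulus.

Specimen A: after corrections the count is 56 − 2 + 3 = 57 annuli.
A: Extension rate ≈ 6.1 / 57 = 0.107 mm/yr.
B spans 11.8 / 0.107 = 110.28 years ≈ 110 annuli.

110 annuli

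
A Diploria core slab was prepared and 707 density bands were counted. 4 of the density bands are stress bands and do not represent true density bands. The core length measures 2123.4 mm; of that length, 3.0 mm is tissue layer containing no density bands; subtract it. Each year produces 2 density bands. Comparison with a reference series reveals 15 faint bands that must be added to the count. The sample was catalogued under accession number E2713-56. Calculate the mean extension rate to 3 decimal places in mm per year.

Correcting the raw count gives 707 − 4 + 15 = 718 true density bands.
With 2 density bands per year, 718 / 2 = 359 years.
Removing the 3.0 mm offcut leaves 2123.4 − 3.0 = 2120.4 mm.
Mean rate = 2120.4 mm / 359 years ≈ 5.906 mm per year.

5.906 mm per year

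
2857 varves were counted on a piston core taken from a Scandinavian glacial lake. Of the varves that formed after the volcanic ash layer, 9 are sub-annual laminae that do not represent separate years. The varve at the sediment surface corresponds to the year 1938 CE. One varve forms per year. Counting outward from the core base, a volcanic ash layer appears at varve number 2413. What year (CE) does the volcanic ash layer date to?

2857 − 2413 = 444 varves lie beyond the volcanic ash layer toward the sediment surface.
Removing the 9 false varves leaves 444 − 9 = 435 true varves beyond the volcanic ash layer.
The varve at the sediment surface is 1938 CE, so the volcanic ash layer dates to 1938 − 435 = 1503 CE.

1503 CE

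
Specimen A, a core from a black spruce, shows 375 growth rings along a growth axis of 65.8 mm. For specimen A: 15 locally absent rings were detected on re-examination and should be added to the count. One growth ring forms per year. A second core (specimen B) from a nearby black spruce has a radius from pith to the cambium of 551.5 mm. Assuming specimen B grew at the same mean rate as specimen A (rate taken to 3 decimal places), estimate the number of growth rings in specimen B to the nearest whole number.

Specimen A: correcting the raw count gives 375 + 15 = 390 true growth rings.
A: 65.8 mm over 390 years gives 65.8 / 390 ≈ 0.169 mm per year.
Specimen B: 551.5 mm / 0.169 mm per year = 3263.31 years ≈ 3263 growth rings.

3263 growth rings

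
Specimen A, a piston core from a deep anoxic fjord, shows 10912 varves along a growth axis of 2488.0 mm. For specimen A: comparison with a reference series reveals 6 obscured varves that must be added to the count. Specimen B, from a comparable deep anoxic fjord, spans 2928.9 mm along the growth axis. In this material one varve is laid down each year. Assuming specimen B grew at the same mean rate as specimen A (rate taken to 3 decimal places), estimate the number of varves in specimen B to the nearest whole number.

Specimen A: true varve count = 10912 + 6 = 10918.
A: 2488.0 mm over 10918 years gives 2488.0 / 10918 ≈ 0.228 mm/yr.
B spans 2928.9 / 0.228 = 12846.05 years ≈ 12846 varves.

12846 varves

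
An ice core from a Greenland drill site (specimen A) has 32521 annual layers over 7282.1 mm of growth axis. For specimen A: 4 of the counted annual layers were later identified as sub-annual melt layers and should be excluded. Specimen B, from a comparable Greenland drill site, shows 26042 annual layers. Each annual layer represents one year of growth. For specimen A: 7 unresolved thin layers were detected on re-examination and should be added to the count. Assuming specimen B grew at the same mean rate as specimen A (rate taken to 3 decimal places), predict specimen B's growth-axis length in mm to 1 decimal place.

Specimen A: correcting the raw count gives 32521 − 4 + 7 = 32524 true annual layers.
A: 7282.1 mm over 32524 years gives 7282.1 / 32524 ≈ 0.224 mm per year.
B's length ≈ 0.224 × 26042 = 5833.4 mm.

5833.4 mm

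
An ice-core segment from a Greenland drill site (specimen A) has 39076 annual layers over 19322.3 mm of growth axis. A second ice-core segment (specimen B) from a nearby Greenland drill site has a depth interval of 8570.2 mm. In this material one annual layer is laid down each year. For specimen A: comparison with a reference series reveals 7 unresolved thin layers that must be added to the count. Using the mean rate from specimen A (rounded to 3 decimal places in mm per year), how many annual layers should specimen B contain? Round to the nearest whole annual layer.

Specimen A: correcting the raw count gives 39076 + 7 = 39083 true annual layers.
A: Extension rate ≈ 19322.3 / 39083 = 0.494 mm per year.
B spans 8570.2 / 0.494 = 17348.58 years ≈ 17349 annual layers.

17349 annual layers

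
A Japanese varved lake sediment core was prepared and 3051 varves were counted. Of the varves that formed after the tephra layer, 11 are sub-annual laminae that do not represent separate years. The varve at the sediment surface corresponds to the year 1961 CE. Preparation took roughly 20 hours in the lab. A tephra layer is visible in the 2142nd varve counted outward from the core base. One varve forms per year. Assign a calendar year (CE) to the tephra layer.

1063 CE

Between varve 2142 and the sediment surface there are 3051 − 2142 = 909 varves.
Excluding 11 false varves: 909 − 11 = 898.
Counting back 898 years from 1961 CE places the tephra layer in 1961 − 898 = 1063 CE.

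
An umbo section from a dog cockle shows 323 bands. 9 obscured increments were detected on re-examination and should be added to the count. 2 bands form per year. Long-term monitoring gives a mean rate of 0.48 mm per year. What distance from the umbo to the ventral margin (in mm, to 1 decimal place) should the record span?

True band count = 323 + 9 = 332.
With 2 bands per year, 332 / 2 = 166 years.
Predicted length = 0.48 mm/year × 166 years = 79.7 mm.

79.7 mm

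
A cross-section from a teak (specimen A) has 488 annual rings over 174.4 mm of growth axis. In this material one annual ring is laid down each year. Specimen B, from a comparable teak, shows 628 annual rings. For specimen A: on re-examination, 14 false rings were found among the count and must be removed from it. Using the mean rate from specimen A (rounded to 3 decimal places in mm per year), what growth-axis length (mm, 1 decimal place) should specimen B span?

Specimen A: true annual ring count = 488 − 14 = 474.
A: 174.4 mm over 474 years gives 174.4 / 474 ≈ 0.368 mm/year.
For B, 0.368 mm/year × 628 years = 231.1 mm.

231.1 mm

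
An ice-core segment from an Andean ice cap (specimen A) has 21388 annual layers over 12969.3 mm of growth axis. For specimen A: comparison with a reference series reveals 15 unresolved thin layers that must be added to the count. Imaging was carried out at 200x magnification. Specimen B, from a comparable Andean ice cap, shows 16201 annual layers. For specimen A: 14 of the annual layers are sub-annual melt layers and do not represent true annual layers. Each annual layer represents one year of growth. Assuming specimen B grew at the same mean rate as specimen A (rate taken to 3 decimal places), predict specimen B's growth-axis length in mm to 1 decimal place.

Specimen A: after corrections the count is 21388 − 14 + 15 = 21389 annual layers.
A: 12969.3 mm over 21389 years gives 12969.3 / 21389 ≈ 0.606 mm/year.
B's length ≈ 0.606 × 16201 = 9817.8 mm.

9817.8 mm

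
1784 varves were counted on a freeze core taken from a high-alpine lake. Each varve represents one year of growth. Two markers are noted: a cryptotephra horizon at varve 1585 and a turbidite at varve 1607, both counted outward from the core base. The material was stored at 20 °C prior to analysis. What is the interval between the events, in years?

22 years

The two markers are separated by 1607 − 1585 = 22 varves.
At one varve per year, 22 years elapsed between them.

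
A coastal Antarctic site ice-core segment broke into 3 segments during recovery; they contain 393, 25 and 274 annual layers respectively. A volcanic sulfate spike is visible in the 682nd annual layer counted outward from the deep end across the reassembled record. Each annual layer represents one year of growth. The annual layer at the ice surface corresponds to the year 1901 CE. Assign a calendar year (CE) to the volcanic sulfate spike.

1891 CE

Total annual layers = 393 + 25 + 274 = 692.
Between annual layer 682 and the ice surface there are 692 − 682 = 10 annual layers.
1901 − 10 = 1891 CE.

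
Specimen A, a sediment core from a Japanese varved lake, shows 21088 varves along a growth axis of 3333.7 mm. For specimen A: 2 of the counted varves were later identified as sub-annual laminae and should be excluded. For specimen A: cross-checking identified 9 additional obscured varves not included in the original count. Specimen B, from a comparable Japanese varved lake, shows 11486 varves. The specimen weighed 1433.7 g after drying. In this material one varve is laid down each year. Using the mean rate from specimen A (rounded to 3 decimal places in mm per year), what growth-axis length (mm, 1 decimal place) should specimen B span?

Specimen A: after corrections the count is 21088 − 2 + 9 = 21095 varves.
A: Extension rate ≈ 3333.7 / 21095 = 0.158 mm per year.
Length of B = 0.158 × 11486 = 1814.8 mm.

1814.8 mm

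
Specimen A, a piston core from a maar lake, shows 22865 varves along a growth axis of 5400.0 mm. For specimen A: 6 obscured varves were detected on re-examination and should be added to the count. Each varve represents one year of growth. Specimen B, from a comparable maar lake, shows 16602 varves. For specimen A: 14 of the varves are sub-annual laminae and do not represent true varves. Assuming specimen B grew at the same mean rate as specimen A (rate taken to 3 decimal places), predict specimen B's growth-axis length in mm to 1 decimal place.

3918.1 mm

Specimen A: after corrections the count is 22865 − 14 + 6 = 22857 varves.
A: Extension rate ≈ 5400.0 / 22857 = 0.236 mm/year.
Length of B = 0.236 × 16602 = 3918.1 mm.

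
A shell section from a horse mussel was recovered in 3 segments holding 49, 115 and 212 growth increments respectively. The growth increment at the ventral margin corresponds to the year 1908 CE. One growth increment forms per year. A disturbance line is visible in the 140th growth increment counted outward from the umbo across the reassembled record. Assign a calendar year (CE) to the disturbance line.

Total growth increments = 49 + 115 + 212 = 376.
Between growth increment 140 and the ventral margin there are 376 − 140 = 236 growth increments.
Counting back 236 years from 1908 CE places the disturbance line in 1908 − 236 = 1672 CE.

1672 CE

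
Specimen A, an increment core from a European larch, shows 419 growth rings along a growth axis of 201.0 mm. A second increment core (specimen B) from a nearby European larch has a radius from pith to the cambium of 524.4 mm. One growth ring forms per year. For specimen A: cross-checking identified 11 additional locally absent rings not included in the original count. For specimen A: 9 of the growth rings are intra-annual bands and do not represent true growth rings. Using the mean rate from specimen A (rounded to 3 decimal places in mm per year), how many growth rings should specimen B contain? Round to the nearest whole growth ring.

1099 growth rings

Specimen A: after corrections the count is 419 − 9 + 11 = 421 growth rings.
A: Extension rate ≈ 201.0 / 421 = 0.477 mm/year.
For B, 524.4 / 0.477 = 1099.37 years ≈ 1099 growth rings.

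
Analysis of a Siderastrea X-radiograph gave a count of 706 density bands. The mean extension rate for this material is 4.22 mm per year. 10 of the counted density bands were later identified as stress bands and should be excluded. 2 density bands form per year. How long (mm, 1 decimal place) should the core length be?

Correcting the raw count gives 706 − 10 = 696 true density bands.
Dividing by 2 density bands per year: 696 / 2 = 348 years.
348 years at 4.22 mm/year gives 4.22 × 348 = 1468.6 mm.

1468.6 mm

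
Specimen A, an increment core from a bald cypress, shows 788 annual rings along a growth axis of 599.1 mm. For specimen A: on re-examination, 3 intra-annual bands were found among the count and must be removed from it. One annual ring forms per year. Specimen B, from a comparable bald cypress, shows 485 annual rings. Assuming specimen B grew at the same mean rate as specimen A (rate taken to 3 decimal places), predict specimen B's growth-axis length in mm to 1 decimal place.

Specimen A: adjusted count: 788 − 3 = 785 annual rings.
A: 599.1 mm over 785 years gives 599.1 / 785 ≈ 0.763 mm/year.
B's length ≈ 0.763 × 485 = 370.1 mm.

370.1 mm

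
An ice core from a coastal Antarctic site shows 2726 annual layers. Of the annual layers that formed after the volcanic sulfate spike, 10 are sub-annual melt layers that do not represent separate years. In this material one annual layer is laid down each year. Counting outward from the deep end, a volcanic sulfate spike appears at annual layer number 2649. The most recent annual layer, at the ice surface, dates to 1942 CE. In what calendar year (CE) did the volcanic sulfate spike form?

Between annual layer 2649 and the ice surface there are 2726 − 2649 = 77 annual layers.
Excluding 10 false annual layers: 77 − 10 = 67.
The annual layer at the ice surface is 1942 CE, so the volcanic sulfate spike dates to 1942 − 67 = 1875 CE.

1875 CE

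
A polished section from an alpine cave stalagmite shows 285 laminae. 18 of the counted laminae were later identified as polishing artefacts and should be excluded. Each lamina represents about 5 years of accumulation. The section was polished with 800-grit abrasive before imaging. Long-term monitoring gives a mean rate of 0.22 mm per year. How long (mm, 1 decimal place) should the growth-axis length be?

Correcting the raw count gives 285 − 18 = 267 true laminae.
Multiplying by 5 years per lamina: 267 × 5 = 1335 years.
Length ≈ 0.22 × 1335 = 293.7 mm.

293.7 mm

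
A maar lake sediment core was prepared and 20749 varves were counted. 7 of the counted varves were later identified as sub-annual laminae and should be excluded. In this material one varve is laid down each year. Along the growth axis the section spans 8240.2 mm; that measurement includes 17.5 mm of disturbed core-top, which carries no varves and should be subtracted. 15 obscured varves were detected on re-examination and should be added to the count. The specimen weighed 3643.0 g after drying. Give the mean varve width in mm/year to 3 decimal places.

0.396 mm/year

Adjusted count: 20749 − 7 + 15 = 20757 varves.
Net length = 8240.2 − 17.5 = 8222.7 mm.
8222.7 mm over 20757 years gives 8222.7 / 20757 ≈ 0.396 mm/year.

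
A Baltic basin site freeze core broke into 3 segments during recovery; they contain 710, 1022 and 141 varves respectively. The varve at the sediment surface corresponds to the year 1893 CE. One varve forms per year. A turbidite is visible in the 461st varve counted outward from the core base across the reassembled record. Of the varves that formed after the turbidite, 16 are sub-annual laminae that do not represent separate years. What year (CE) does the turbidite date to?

497 CE

Total varves = 710 + 1022 + 141 = 1873.
Between varve 461 and the sediment surface there are 1873 − 461 = 1412 varves.
Excluding 16 false varves: 1412 − 16 = 1396.
Counting back 1396 years from 1893 CE places the turbidite in 1893 − 1396 = 497 CE.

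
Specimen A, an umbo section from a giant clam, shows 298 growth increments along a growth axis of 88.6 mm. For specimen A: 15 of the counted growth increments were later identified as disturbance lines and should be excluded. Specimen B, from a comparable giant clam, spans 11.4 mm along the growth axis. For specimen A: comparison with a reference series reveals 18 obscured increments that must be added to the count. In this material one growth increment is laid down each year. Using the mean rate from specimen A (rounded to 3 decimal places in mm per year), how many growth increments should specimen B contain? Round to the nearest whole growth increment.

39 growth increments

Specimen A: adjusted count: 298 − 15 + 18 = 301 growth increments.
A: Extension rate ≈ 88.6 / 301 = 0.294 mm/yr.
B spans 11.4 / 0.294 = 38.78 years ≈ 39 growth increments.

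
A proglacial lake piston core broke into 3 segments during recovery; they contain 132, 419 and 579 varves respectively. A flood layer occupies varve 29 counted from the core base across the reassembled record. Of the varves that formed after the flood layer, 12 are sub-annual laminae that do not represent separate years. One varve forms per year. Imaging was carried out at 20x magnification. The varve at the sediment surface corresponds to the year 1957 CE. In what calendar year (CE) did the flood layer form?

868 CE

Total varves = 132 + 419 + 579 = 1130.
The flood layer sits at varve 29 from the core base, so 1130 − 29 = 1101 varves formed after it.
Excluding 12 false varves: 1101 − 12 = 1089.
Counting back 1089 years from 1957 CE places the flood layer in 1957 − 1089 = 868 CE.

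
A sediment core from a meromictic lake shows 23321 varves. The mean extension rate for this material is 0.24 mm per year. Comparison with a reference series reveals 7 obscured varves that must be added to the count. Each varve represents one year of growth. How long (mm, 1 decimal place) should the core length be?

5598.7 mm

After corrections the count is 23321 + 7 = 23328 varves.
Length ≈ 0.24 × 23328 = 5598.7 mm.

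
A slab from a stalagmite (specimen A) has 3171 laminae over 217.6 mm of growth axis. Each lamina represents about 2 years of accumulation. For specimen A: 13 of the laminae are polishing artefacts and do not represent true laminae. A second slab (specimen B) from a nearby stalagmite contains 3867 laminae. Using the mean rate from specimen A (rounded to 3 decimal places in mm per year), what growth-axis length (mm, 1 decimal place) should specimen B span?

263.0 mm

Specimen A: correcting the raw count gives 3171 − 13 = 3158 true laminae.
Specimen A: 3158 laminae at 2 years each span 3158 × 2 = 6316 years.
A: 217.6 mm over 6316 years gives 217.6 / 6316 ≈ 0.034 mm/year.
Specimen B: multiplying by 2 years per lamina: 3867 × 2 = 7734 years. For B, 0.034 mm/year × 7734 years = 263.0 mm.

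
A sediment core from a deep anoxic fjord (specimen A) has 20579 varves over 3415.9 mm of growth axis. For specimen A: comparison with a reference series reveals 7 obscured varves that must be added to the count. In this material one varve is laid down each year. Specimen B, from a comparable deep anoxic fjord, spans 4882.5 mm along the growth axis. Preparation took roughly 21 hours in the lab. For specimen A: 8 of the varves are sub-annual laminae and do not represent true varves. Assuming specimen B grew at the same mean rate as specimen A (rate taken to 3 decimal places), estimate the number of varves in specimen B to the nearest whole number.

Specimen A: adjusted count: 20579 − 8 + 7 = 20578 varves.
A: Extension rate ≈ 3415.9 / 20578 = 0.166 mm per year.
For B, 4882.5 / 0.166 = 29412.65 years ≈ 29413 varves.

29413 varves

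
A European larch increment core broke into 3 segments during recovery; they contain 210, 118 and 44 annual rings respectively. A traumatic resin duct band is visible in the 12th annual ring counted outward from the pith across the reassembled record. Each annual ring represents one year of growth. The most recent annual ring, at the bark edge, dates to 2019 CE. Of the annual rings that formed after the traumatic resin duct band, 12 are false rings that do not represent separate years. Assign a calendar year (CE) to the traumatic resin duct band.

1671 CE

Total annual rings = 210 + 118 + 44 = 372.
The traumatic resin duct band sits at annual ring 12 from the pith, so 372 − 12 = 360 annual rings formed after it.
Excluding 12 false annual rings: 360 − 12 = 348.
The annual ring at the bark edge is 2019 CE, so the traumatic resin duct band dates to 2019 − 348 = 1671 CE.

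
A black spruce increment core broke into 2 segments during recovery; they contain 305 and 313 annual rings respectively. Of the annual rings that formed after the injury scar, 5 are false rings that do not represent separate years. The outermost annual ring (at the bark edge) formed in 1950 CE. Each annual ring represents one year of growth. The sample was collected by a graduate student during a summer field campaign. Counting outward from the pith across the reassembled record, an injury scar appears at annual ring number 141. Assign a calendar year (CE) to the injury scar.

Total annual rings = 305 + 313 = 618.
Between annual ring 141 and the bark edge there are 618 − 141 = 477 annual rings.
477 − 5 false = 472 true annual rings after the injury scar.
The annual ring at the bark edge is 1950 CE, so the injury scar dates to 1950 − 472 = 1478 CE.

1478 CE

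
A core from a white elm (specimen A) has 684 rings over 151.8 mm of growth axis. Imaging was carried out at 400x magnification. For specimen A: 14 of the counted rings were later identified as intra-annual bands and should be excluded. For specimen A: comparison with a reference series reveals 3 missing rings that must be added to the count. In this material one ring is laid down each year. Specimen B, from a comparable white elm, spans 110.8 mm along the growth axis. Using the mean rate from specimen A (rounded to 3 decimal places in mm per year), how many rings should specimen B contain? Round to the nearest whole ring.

Specimen A: correcting the raw count gives 684 − 14 + 3 = 673 true rings.
A: Mean rate = 151.8 mm / 673 years ≈ 0.226 mm per year.
For B, 110.8 / 0.226 = 490.27 years ≈ 490 rings.

490 rings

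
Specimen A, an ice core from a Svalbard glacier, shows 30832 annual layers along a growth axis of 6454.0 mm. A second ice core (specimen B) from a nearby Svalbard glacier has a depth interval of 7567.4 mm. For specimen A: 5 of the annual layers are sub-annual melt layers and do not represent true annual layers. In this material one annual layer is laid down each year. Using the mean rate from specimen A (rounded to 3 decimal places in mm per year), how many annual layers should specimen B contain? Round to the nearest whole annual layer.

36208 annual layers

Specimen A: after corrections the count is 30832 − 5 = 30827 annual layers.
A: Mean rate = 6454.0 mm / 30827 years ≈ 0.209 mm/yr.
Specimen B: 7567.4 mm / 0.209 mm per year = 36207.66 years ≈ 36208 annual layers.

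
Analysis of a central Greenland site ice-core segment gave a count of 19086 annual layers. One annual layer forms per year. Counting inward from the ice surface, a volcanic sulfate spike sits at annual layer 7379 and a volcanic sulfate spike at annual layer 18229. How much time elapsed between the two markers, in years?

The two markers are separated by 18229 − 7379 = 10850 annual layers.
One annual layer per year makes the interval 10850 years.

10850 years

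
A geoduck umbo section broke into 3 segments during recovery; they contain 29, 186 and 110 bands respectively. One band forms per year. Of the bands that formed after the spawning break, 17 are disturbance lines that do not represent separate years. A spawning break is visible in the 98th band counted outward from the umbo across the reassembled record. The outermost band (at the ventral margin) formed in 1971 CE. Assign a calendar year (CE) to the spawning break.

Total bands = 29 + 186 + 110 = 325.
325 − 98 = 227 bands lie beyond the spawning break toward the ventral margin.
227 − 17 false = 210 true bands after the spawning break.
Counting back 210 years from 1971 CE places the spawning break in 1971 − 210 = 1761 CE.

1761 CE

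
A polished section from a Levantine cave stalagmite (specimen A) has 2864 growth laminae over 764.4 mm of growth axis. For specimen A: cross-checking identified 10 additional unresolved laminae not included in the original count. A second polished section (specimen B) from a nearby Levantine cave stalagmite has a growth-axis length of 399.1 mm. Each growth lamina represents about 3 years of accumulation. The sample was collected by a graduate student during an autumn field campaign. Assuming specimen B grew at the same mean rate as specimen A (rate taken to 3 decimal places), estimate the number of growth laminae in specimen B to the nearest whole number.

1495 growth laminae

Specimen A: after corrections the count is 2864 + 10 = 2874 growth laminae.
Specimen A: multiplying by 3 years per growth lamina: 2874 × 3 = 8622 years.
A: 764.4 mm over 8622 years gives 764.4 / 8622 ≈ 0.089 mm/year.
Specimen B: 399.1 mm / 0.089 mm per year = 4484.27 years; at 3 years per growth lamina that is 4484.27 / 3 ≈ 1495 growth laminae.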